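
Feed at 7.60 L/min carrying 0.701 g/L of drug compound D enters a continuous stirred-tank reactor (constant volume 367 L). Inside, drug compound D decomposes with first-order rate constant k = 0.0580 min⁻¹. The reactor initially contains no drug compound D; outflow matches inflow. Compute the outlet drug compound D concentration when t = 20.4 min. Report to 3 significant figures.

Species balance: V dC/dt = Q C_in − Q C − k V C.
dC/dt = (Q/V) C_in − (Q/V + k) C; effective rate a = Q/V + k = 0.020708 + 0.0580 = 0.078708 min⁻¹.
C_ss = Q C_in/(Q + kV) = 0.18444 g/L; C(t) = C_ss + (C₀ − C_ss) e^(−a t).
C(20.4) = 0.18444 + (-0.18444)·e^(−0.078708·20.4) = 0.18444 + (-0.18444)·0.20076 = 0.14741 g/L.

0.147 g/L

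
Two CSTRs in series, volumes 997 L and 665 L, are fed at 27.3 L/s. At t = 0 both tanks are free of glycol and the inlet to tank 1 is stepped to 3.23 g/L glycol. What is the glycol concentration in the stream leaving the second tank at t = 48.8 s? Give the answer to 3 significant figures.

1.55 g/L

Each tank obeys Vᵢ dCᵢ/dt = Q(Cᵢ₋₁ − Cᵢ), so τᵢ = Vᵢ/Q.
τ₁ = 997/27.3 = 36.520 s; τ₂ = 665/27.3 = 24.359 s.
Solving the cascade with C₁(0)=C₂(0)=0 gives C₂(t) = C_in[1 − (τ₁ e^(−t/τ₁) − τ₂ e^(−t/τ₂))/(τ₁ − τ₂)].
At t = 48.8: e^(−t/τ₁) = 0.26283, e^(−t/τ₂) = 0.13488.
C₂ = 3.23·[1 − (36.520·0.26283 − 24.359·0.13488)/(12.161)] = 3.23·0.48089 = 1.5533 g/L.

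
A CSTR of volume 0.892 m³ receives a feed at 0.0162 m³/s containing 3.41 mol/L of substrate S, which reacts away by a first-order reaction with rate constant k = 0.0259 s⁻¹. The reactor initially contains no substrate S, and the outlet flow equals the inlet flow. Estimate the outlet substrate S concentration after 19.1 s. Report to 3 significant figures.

0.800 mol/L

Accumulation = in − out − consumed: V dC/dt = Q C_in − Q C − k V C.
dC/dt = (Q/V) C_in − (Q/V + k) C; effective rate a = Q/V + k = 0.018161 + 0.0259 = 0.044061 s⁻¹.
C_ss = Q C_in/(Q + kV) = 1.4055 mol/L; C(t) = C_ss + (C₀ − C_ss) e^(−a t).
C(19.1) = 1.4055 + (-1.4055)·e^(−0.044061·19.1) = 1.4055 + (-1.4055)·0.43103 = 0.79971 mol/L.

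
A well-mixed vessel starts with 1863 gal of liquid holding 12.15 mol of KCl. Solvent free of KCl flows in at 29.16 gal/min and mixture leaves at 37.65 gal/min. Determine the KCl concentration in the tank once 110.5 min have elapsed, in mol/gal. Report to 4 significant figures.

0.0005885 mol/gal

Total volume: dV/dt = Q_in − Q_out = -8.49000 gal/min, so V(t) = 1863 − 8.49000 t and V(110.5) = 924.855 gal.
Solute balance: dm/dt = 0 − Q_out C = −Q_out m/V(t).
Separate: dm/m = −Q_out dt/V(t) ⇒ ln(m/m₀) = −(Q_out/(Q_in−Q_out)) ln(V/V₀).
m = m₀ (V₀/V)^(Q_out/(Q_in−Q_out)) = 12.15 × (1863/924.855)^(-4.43463) = 0.544292 mol.
C = m/V = 0.544292/924.855 = 0.000588516 mol/gal.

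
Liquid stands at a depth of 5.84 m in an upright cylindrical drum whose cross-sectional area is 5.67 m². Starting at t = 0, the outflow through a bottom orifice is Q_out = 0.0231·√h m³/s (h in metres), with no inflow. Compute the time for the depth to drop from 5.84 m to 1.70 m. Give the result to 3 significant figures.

A dh/dt = −Q_out = −0.0231 √h.
Separate and integrate: 2(√h − √h₀) = −(0.0231/A) t.
t = 2A(√h₀ − √h)/0.0231 = 2·5.67·(√5.84 − √1.70)/0.0231
  = 11.340 × (2.4166 − 1.3038) / 0.0231 = 546.27 s.

546 s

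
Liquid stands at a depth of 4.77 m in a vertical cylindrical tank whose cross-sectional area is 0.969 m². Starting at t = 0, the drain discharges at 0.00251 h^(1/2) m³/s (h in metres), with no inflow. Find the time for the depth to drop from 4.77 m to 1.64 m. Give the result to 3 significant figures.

698 s

A dh/dt = −Q_out = −0.00251 √h.
This is separable: 2 d(√h)/dt = −0.00251/A, so √h = √h₀ − (0.00251/(2A)) t.
t = 2A(√h₀ − √h)/0.00251 = 2·0.969·(√4.77 − √1.64)/0.00251
  = 1.9380 × (2.1840 − 1.2806) / 0.00251 = 697.53 s.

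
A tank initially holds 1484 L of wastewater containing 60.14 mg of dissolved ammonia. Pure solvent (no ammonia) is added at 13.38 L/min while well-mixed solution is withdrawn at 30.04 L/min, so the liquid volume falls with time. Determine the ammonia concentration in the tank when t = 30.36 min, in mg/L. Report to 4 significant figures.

Total volume: dV/dt = Q_in − Q_out = -16.6600 L/min, so V(t) = 1484 − 16.6600 t and V(30.36) = 978.202 L.
No ammonia enters, so dm/dt = −Q_out · (m/V).
Separate: dm/m = −Q_out dt/V(t) ⇒ ln(m/m₀) = −(Q_out/(Q_in−Q_out)) ln(V/V₀).
m = m₀ (V₀/V)^(Q_out/(Q_in−Q_out)) = 60.14 × (1484/978.202)^(-1.80312) = 28.3654 mg.
C = m/V = 28.3654/978.202 = 0.0289975 mg/L.

0.02900 mg/L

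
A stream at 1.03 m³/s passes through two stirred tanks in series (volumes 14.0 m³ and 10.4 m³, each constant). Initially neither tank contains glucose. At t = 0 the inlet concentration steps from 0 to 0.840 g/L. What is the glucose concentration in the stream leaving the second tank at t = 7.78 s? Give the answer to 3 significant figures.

0.120 g/L

Each tank obeys Vᵢ dCᵢ/dt = Q(Cᵢ₋₁ − Cᵢ), so τᵢ = Vᵢ/Q.
τ₁ = 14.0/1.03 = 13.592 s; τ₂ = 10.4/1.03 = 10.097 s.
Tank 1: C₁ = C_in(1 − e^(−t/τ₁)). Tank 2 (τ₁ ≠ τ₂): C₂ = C_in[1 − (τ₁ e^(−t/τ₁) − τ₂ e^(−t/τ₂))/(τ₁ − τ₂)].
At t = 7.78: e^(−t/τ₁) = 0.56418, e^(−t/τ₂) = 0.46277.
C₂ = 0.840·[1 − (13.592·0.56418 − 10.097·0.46277)/(3.4951)] = 0.840·0.14287 = 0.12001 g/L.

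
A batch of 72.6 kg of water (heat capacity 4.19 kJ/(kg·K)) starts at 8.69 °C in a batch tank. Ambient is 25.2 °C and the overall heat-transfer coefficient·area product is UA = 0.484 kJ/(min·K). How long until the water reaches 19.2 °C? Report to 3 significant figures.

M c_p dT/dt = −UA(T − T_amb).
τ = M c_p/UA = 628.50 min; T_ss = T_amb = 25.200 °C.
T(t) = T_ss + (T₀ − T_ss)e^(−t/τ); set T = 19.2:
t = −τ ln[(T − T_ss)/(T₀ − T_ss)] = −628.50 · ln(0.36342) = 636.17 min.

636 min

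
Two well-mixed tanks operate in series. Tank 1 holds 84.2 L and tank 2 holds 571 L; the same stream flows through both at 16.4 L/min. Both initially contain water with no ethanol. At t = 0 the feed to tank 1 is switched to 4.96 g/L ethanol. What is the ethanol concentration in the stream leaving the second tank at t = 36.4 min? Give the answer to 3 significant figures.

2.92 g/L

Species balance on tank i: dCᵢ/dt = (Cᵢ₋₁ − Cᵢ)/τᵢ with τᵢ = Vᵢ/Q.
τ₁ = 84.2/16.4 = 5.1341 min; τ₂ = 571/16.4 = 34.817 min.
Tank 1: C₁ = C_in(1 − e^(−t/τ₁)). Tank 2 (τ₁ ≠ τ₂): C₂ = C_in[1 − (τ₁ e^(−t/τ₁) − τ₂ e^(−t/τ₂))/(τ₁ − τ₂)].
At t = 36.4: e^(−t/τ₁) = 0.00083358, e^(−t/τ₂) = 0.35153.
C₂ = 4.96·[1 − (5.1341·0.00083358 − 34.817·0.35153)/(-29.683)] = 4.96·0.58781 = 2.9156 g/L.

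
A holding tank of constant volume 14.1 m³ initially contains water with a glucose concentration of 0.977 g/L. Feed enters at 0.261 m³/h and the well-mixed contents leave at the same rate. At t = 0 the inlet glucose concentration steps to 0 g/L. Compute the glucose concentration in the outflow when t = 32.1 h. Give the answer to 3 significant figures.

0.539 g/L

Accumulation = in − out for the solute gives V dC/dt = Q(C_in − C).
So dC/dt = (C_in − C)/τ with τ = V/Q = 14.1/0.261 = 54.023 h.
Integrating: C(t) = C_in + (C₀ − C_in) e^(−t/τ).
C(32.1) = 0 + (0.977 − 0)·e^(−32.1/54.023) = 0 + (0.97700)·0.55201 = 0.53931 g/L.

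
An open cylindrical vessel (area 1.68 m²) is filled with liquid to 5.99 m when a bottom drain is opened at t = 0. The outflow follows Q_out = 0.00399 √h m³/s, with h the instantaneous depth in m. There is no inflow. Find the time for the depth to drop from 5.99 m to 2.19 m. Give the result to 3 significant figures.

A dh/dt = −Q_out = −0.00399 √h.
This is separable: 2 d(√h)/dt = −0.00399/A, so √h = √h₀ − (0.00399/(2A)) t.
t = 2A(√h₀ − √h)/0.00399 = 2·1.68·(√5.99 − √2.19)/0.00399
  = 3.3600 × (2.4474 − 1.4799) / 0.00399 = 814.81 s.

815 s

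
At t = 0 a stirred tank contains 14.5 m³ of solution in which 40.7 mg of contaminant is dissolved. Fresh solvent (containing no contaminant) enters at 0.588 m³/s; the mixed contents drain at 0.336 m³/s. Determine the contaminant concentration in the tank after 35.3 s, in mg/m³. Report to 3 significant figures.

0.919 mg/m³

Let m(t) be the amount of contaminant. Volume: V(t) = V₀ + (Q_in − Q_out) t = 14.5 + 0.25200 t; V(35.3) = 23.396 m³.
No contaminant enters, so dm/dt = −Q_out · (m/V).
dm/m = −Q_out dt/(V₀ + 0.25200 t); integrating gives ln(m/m₀) = −(Q_out/(Q_in−Q_out)) ln(V/V₀).
m = m₀ (V₀/V)^(Q_out/(Q_in−Q_out)) = 40.7 × (14.5/23.396)^(1.3333) = 21.507 mg.
C = m/V = 21.507/23.396 = 0.91926 mg/m³.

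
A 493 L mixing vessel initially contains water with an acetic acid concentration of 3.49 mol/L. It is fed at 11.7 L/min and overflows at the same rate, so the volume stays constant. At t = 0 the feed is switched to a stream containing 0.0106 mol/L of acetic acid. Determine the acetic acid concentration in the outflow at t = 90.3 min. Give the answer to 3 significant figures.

0.419 mol/L

Species balance on the tank: V dC/dt = Q(C_in − C).
So dC/dt = (C_in − C)/τ with τ = V/Q = 493/11.7 = 42.137 min.
Integrating: C(t) = C_in + (C₀ − C_in) e^(−t/τ).
C(90.3) = 0.0106 + (3.49 − 0.0106)·e^(−90.3/42.137) = 0.0106 + (3.4794)·0.11730 = 0.41873 mol/L.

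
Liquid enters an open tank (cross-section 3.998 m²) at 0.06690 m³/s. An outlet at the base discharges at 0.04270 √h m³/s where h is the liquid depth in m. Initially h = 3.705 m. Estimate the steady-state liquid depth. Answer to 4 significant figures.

2.455 m

Level balance: A dh/dt = 0.06690 − 0.04270 √h. Setting dh/dt = 0:
Q_in = 0.04270 √h_ss ⇒ √h_ss = 0.06690/0.04270 = 1.56674.
h_ss = 1.56674² = 2.45469 m. (Since h₀ = 3.705 m > h_ss, the level will fall toward this value.)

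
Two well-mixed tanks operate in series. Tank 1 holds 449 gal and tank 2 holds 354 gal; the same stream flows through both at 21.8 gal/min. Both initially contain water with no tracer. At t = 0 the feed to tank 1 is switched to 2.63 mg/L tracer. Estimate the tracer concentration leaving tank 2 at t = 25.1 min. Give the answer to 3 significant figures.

Each tank obeys Vᵢ dCᵢ/dt = Q(Cᵢ₋₁ − Cᵢ), so τᵢ = Vᵢ/Q.
τ₁ = 449/21.8 = 20.596 min; τ₂ = 354/21.8 = 16.239 min.
Tank 1: C₁ = C_in(1 − e^(−t/τ₁)). Tank 2 (τ₁ ≠ τ₂): C₂ = C_in[1 − (τ₁ e^(−t/τ₁) − τ₂ e^(−t/τ₂))/(τ₁ − τ₂)].
At t = 25.1: e^(−t/τ₁) = 0.29562, e^(−t/τ₂) = 0.21316.
C₂ = 2.63·[1 − (20.596·0.29562 − 16.239·0.21316)/(4.3578)] = 2.63·0.39709 = 1.0443 mg/L.

1.04 mg/L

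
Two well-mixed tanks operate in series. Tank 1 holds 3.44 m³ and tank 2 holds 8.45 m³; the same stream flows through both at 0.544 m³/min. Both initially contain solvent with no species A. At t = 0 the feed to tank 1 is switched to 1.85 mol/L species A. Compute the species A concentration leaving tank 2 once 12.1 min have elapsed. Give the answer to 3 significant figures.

0.606 mol/L

Each tank obeys Vᵢ dCᵢ/dt = Q(Cᵢ₋₁ − Cᵢ), so τᵢ = Vᵢ/Q.
τ₁ = 3.44/0.544 = 6.3235 min; τ₂ = 8.45/0.544 = 15.533 min.
Solving the cascade with C₁(0)=C₂(0)=0 gives C₂(t) = C_in[1 − (τ₁ e^(−t/τ₁) − τ₂ e^(−t/τ₂))/(τ₁ − τ₂)].
At t = 12.1: e^(−t/τ₁) = 0.14756, e^(−t/τ₂) = 0.45887.
C₂ = 1.85·[1 − (6.3235·0.14756 − 15.533·0.45887)/(-9.2096)] = 1.85·0.32737 = 0.60564 mol/L.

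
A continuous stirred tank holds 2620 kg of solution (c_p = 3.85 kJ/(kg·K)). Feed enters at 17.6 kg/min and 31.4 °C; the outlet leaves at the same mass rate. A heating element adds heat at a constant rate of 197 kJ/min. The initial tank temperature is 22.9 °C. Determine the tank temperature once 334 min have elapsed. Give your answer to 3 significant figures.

33.1 °C

M c_p dT/dt = ṁ c_p (T_in − T) + Q̇.
τ = M/ṁ = 148.86 min; T_ss = T_in + Q̇/(ṁ c_p) = 31.4 + 197/(17.6·3.85) = 34.307 °C.
This is linear first-order; T(t) = T_ss + (T₀ − T_ss) e^(−t/τ).
T(334) = 34.307 + (-11.407)·e^(−334/148.86) = 34.307 + (-11.407)·0.10607 = 33.097 °C.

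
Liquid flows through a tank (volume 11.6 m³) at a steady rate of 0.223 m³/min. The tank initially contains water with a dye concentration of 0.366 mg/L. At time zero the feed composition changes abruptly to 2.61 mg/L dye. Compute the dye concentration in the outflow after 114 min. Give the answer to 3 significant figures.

Species balance on the tank: V dC/dt = Q(C_in − C).
Rewrite as dC/dt + C/τ = C_in/τ, τ = V/Q = 52.018 min.
C approaches C_in exponentially: C(t) = C_in + (C₀ − C_in) e^(−t/τ).
C(114) = 2.61 + (0.366 − 2.61)·e^(−114/52.018) = 2.61 + (-2.2440)·0.11174 = 2.3592 mg/L.

2.36 mg/L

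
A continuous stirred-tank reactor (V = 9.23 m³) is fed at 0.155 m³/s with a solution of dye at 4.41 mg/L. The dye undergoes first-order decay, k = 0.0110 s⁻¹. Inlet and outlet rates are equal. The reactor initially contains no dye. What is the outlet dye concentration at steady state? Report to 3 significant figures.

Species balance: V dC/dt = Q C_in − Q C − k V C.
At steady state: 0 = Q C_in − (Q + kV) C_ss, so C_ss = Q C_in/(Q + kV).
C_ss = 0.155·4.41/(0.155 + 0.0110·9.23) = 0.68355/0.25653 = 2.6646 mg/L.

2.66 mg/L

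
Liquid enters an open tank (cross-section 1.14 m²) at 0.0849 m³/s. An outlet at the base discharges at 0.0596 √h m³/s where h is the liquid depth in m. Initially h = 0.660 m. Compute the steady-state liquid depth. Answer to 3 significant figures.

Level balance: A dh/dt = 0.0849 − 0.0596 √h. Setting dh/dt = 0:
Q_in = 0.0596 √h_ss ⇒ √h_ss = 0.0849/0.0596 = 1.4245.
h_ss = 1.4245² = 2.0292 m. (Since h₀ = 0.660 m < h_ss, the level will rise toward this value.)

2.03 m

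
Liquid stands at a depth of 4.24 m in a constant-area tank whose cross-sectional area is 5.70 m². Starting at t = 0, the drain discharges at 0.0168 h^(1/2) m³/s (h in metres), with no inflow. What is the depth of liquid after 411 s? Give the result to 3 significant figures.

A dh/dt = −Q_out = −0.0168 √h.
∫ h^(−1/2) dh = −(0.0168/A) ∫ dt, giving 2√h = 2√h₀ − (0.0168/A) t.
√h = √4.24 − 0.0168·411/(2·5.70) = 2.0591 − 0.60568 = 1.4534.
h = 1.4534² = 2.1125 m.

2.11 m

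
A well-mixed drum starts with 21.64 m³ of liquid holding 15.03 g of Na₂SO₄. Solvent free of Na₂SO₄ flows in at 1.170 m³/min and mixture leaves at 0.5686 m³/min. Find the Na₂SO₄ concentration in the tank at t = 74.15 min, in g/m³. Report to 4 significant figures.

0.07880 g/m³

Let m(t) be the amount of Na₂SO₄. Volume: V(t) = V₀ + (Q_in − Q_out) t = 21.64 + 0.601400 t; V(74.15) = 66.2338 m³.
No Na₂SO₄ enters, so dm/dt = −Q_out · (m/V).
dm/m = −Q_out dt/(V₀ + 0.601400 t); integrating gives ln(m/m₀) = −(Q_out/(Q_in−Q_out)) ln(V/V₀).
m = m₀ (V₀/V)^(Q_out/(Q_in−Q_out)) = 15.03 × (21.64/66.2338)^(0.945461) = 5.21955 g.
C = m/V = 5.21955/66.2338 = 0.0788049 g/m³.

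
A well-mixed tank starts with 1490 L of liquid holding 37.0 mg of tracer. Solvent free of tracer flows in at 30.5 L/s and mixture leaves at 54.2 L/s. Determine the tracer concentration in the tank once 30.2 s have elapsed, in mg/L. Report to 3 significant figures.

Let m(t) be the amount of tracer. Volume: V(t) = V₀ + (Q_in − Q_out) t = 1490 − 23.700 t; V(30.2) = 774.26 L.
Solute balance: dm/dt = 0 − Q_out C = −Q_out m/V(t).
Separate: dm/m = −Q_out dt/V(t) ⇒ ln(m/m₀) = −(Q_out/(Q_in−Q_out)) ln(V/V₀).
m = m₀ (V₀/V)^(Q_out/(Q_in−Q_out)) = 37.0 × (1490/774.26)^(-2.2869) = 8.2800 mg.
C = m/V = 8.2800/774.26 = 0.010694 mg/L.

0.0107 mg/L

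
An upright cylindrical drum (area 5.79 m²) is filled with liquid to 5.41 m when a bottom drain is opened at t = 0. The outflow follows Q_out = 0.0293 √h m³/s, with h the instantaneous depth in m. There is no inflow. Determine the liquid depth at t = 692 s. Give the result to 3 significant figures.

Mass balance (ρ constant): A dh/dt = −0.0293 √h.
This is separable: 2 d(√h)/dt = −0.0293/A, so √h = √h₀ − (0.0293/(2A)) t.
√h = √5.41 − 0.0293·692/(2·5.79) = 2.3259 − 1.7509 = 0.57503.
h = 0.57503² = 0.33065 m.

0.331 m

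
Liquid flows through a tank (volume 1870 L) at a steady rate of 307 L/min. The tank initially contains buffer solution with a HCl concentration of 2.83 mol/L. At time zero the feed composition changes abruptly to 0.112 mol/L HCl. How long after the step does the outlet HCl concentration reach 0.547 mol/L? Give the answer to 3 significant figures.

11.2 min

Species balance: V dC/dt = Q(C_in − C) ⇒ τ = V/Q = 6.0912 min.
C(t) = C_in + (C₀ − C_in) e^(−t/τ). Set C = 0.547 and solve for t:
e^(−t/τ) = (C − C_in)/(C₀ − C_in) = (0.547 − 0.112)/(2.83 − 0.112) = 0.16004
t = −τ ln(…) = 6.0912 × 1.8323 = 11.161 min.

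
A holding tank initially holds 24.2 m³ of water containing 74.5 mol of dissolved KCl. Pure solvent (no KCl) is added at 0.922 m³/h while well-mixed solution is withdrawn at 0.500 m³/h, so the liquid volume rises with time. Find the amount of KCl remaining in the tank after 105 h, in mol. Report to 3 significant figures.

Total volume: dV/dt = Q_in − Q_out = 0.42200 m³/h, so V(t) = 24.2 + 0.42200 t and V(105) = 68.510 m³.
No KCl enters, so dm/dt = −Q_out · (m/V).
dm/m = −Q_out dt/(V₀ + 0.42200 t); integrating gives ln(m/m₀) = −(Q_out/(Q_in−Q_out)) ln(V/V₀).
m = m₀ (V₀/V)^(Q_out/(Q_in−Q_out)) = 74.5 × (24.2/68.510)^(1.1848) = 21.711 mol.

21.7 mol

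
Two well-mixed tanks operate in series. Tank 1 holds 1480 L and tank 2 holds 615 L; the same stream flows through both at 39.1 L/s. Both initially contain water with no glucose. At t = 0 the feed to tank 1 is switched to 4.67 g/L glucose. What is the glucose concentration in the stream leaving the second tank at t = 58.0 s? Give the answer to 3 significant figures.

Time constants: τᵢ = Vᵢ/Q for each well-mixed tank.
τ₁ = 1480/39.1 = 37.852 s; τ₂ = 615/39.1 = 15.729 s.
Tank 1: C₁ = C_in(1 − e^(−t/τ₁)). Tank 2 (τ₁ ≠ τ₂): C₂ = C_in[1 − (τ₁ e^(−t/τ₁) − τ₂ e^(−t/τ₂))/(τ₁ − τ₂)].
At t = 58.0: e^(−t/τ₁) = 0.21604, e^(−t/τ₂) = 0.025035.
C₂ = 4.67·[1 − (37.852·0.21604 − 15.729·0.025035)/(22.123)] = 4.67·0.64816 = 3.0269 g/L.

3.03 g/L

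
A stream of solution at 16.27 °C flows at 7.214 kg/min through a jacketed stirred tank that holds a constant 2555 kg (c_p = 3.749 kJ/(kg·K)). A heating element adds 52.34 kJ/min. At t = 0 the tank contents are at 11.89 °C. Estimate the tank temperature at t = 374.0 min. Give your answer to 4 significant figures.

16.01 °C

M c_p dT/dt = ṁ c_p (T_in − T) + Q̇.
Rearrange: dT/dt = (T_ss − T)/τ with τ = M/ṁ = 354.172 min and T_ss = T_in + Q̇/(ṁ c_p) = 18.2053 °C.
T approaches T_ss exponentially: T(t) = T_ss + (T₀ − T_ss) e^(−t/τ).
T(374.0) = 18.2053 + (-6.31527)·e^(−374.0/354.172) = 18.2053 + (-6.31527)·0.347850 = 16.0085 °C.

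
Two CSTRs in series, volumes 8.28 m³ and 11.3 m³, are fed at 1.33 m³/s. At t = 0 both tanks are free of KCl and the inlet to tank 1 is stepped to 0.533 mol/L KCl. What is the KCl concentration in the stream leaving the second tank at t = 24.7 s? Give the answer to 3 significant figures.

0.452 mol/L

Time constants: τᵢ = Vᵢ/Q for each well-mixed tank.
τ₁ = 8.28/1.33 = 6.2256 s; τ₂ = 11.3/1.33 = 8.4962 s.
Solving the cascade with C₁(0)=C₂(0)=0 gives C₂(t) = C_in[1 − (τ₁ e^(−t/τ₁) − τ₂ e^(−t/τ₂))/(τ₁ − τ₂)].
At t = 24.7: e^(−t/τ₁) = 0.018920, e^(−t/τ₂) = 0.054630.
C₂ = 0.533·[1 − (6.2256·0.018920 − 8.4962·0.054630)/(-2.2707)] = 0.533·0.84746 = 0.45170 mol/L.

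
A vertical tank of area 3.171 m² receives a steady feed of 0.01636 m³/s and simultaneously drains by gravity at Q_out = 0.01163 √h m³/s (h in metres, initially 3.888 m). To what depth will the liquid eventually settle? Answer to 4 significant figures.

A dh/dt = Q_in − 0.01163 √h. Steady state requires inflow = outflow:
Q_in = 0.01163 √h_ss ⇒ √h_ss = 0.01636/0.01163 = 1.40671.
h_ss = 1.40671² = 1.97882 m. (Since h₀ = 3.888 m > h_ss, the level will fall toward this value.)

1.979 m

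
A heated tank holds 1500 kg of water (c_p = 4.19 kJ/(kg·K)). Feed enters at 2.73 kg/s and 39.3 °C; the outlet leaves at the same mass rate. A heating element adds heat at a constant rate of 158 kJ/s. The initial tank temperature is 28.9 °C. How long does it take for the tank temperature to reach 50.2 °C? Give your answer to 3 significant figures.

Energy balance: M c_p dT/dt = ṁ c_p (T_in − T) + 158.
τ = M/ṁ = 549.45 s; T_ss = T_in + Q̇/(ṁ c_p) = 53.113 °C.
T(t) = T_ss + (T₀ − T_ss) e^(−t/τ). Set T = 50.2:
e^(−t/τ) = (50.2 − 53.113)/(28.9 − 53.113) = 0.12030
t = −549.45 · ln(0.12030) = 1163.6 s.

1160 s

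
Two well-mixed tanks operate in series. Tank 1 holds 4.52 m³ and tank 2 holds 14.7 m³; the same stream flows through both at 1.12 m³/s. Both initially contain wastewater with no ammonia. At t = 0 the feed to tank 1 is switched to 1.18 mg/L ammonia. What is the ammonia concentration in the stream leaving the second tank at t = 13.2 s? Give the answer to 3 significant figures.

0.577 mg/L

Each tank obeys Vᵢ dCᵢ/dt = Q(Cᵢ₋₁ − Cᵢ), so τᵢ = Vᵢ/Q.
τ₁ = 4.52/1.12 = 4.0357 s; τ₂ = 14.7/1.12 = 13.125 s.
Tank 1: C₁ = C_in(1 − e^(−t/τ₁)). Tank 2 (τ₁ ≠ τ₂): C₂ = C_in[1 − (τ₁ e^(−t/τ₁) − τ₂ e^(−t/τ₂))/(τ₁ − τ₂)].
At t = 13.2: e^(−t/τ₁) = 0.037976, e^(−t/τ₂) = 0.36578.
C₂ = 1.18·[1 − (4.0357·0.037976 − 13.125·0.36578)/(-9.0893)] = 1.18·0.48867 = 0.57663 mg/L.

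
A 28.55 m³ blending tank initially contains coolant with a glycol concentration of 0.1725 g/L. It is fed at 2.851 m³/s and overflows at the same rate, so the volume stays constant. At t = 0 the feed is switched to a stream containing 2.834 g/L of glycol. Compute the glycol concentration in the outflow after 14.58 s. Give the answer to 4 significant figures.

Unsteady species balance (constant V, well mixed): V dC/dt = Q(C_in − C).
So dC/dt = (C_in − C)/τ with τ = V/Q = 28.55/2.851 = 10.0140 s.
C approaches C_in exponentially: C(t) = C_in + (C₀ − C_in) e^(−t/τ).
C(14.58) = 2.834 + (0.1725 − 2.834)·e^(−14.58/10.0140) = 2.834 + (-2.66150)·0.233177 = 2.21340 g/L.

2.213 g/L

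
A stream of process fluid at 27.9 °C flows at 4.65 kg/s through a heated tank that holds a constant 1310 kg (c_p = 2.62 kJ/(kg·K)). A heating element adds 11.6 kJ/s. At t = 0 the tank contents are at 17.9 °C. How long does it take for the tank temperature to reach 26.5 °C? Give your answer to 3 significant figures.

M c_p dT/dt = ṁ c_p (T_in − T) + Q̇.
τ = M/ṁ = 281.72 s; T_ss = T_in + Q̇/(ṁ c_p) = 28.852 °C.
T(t) = T_ss + (T₀ − T_ss) e^(−t/τ). Set T = 26.5:
e^(−t/τ) = (26.5 − 28.852)/(17.9 − 28.852) = 0.21477
t = −281.72 · ln(0.21477) = 433.34 s.

433 s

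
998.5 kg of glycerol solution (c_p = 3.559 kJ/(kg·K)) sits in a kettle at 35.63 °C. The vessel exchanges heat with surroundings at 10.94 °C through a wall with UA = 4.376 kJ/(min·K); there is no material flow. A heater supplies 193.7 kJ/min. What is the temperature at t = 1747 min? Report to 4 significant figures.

52.93 °C

Heat balance on the well-mixed liquid: M c_p dT/dt = −UA(T − T_amb) + Q̇.
dT/dt = (T_ss − T)/τ with T_ss = T_amb + Q̇/UA = 10.94 + 193.7/4.376 = 55.2042 °C, τ = M c_p/UA = 998.5·3.559/4.376 = 812.080 min.
Solution: T(t) = T_ss + (T₀ − T_ss) e^(−t/τ).
T(1747) = 55.2042 + (-19.5742)·0.116337 = 52.9270 °C.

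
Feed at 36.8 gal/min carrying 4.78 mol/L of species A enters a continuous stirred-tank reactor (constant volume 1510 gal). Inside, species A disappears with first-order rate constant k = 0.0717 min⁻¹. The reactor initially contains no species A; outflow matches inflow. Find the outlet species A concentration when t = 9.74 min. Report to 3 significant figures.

0.737 mol/L

Species balance: V dC/dt = Q C_in − Q C − k V C.
This is linear with rate a = Q/V + k = 0.096071 min⁻¹.
C_ss = Q C_in/(Q + kV) = 1.2126 mol/L; C(t) = C_ss + (C₀ − C_ss) e^(−a t).
C(9.74) = 1.2126 + (-1.2126)·e^(−0.096071·9.74) = 1.2126 + (-1.2126)·0.39230 = 0.73688 mol/L.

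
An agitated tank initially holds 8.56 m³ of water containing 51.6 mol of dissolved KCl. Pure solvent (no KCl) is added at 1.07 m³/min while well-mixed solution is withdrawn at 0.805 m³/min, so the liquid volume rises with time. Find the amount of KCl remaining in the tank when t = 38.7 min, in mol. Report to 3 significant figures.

Let m(t) be the amount of KCl. Volume: V(t) = V₀ + (Q_in − Q_out) t = 8.56 + 0.26500 t; V(38.7) = 18.816 m³.
Species balance (pure solvent in): dm/dt = −Q_out · m/V(t).
dm/m = −Q_out dt/(V₀ + 0.26500 t); integrating gives ln(m/m₀) = −(Q_out/(Q_in−Q_out)) ln(V/V₀).
m = m₀ (V₀/V)^(Q_out/(Q_in−Q_out)) = 51.6 × (8.56/18.816)^(3.0377) = 4.7165 mol.

4.72 mol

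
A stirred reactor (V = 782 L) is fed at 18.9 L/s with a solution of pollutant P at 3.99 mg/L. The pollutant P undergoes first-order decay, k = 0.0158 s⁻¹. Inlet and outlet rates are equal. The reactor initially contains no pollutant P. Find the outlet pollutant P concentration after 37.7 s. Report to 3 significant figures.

Accumulation = in − out − consumed: V dC/dt = Q C_in − Q C − k V C.
dC/dt = (Q/V) C_in − (Q/V + k) C; effective rate a = Q/V + k = 0.024169 + 0.0158 = 0.039969 s⁻¹.
C_ss = Q C_in/(Q + kV) = 2.4127 mg/L; C(t) = C_ss + (C₀ − C_ss) e^(−a t).
C(37.7) = 2.4127 + (-2.4127)·e^(−0.039969·37.7) = 2.4127 + (-2.4127)·0.22161 = 1.8780 mg/L.

1.88 mg/L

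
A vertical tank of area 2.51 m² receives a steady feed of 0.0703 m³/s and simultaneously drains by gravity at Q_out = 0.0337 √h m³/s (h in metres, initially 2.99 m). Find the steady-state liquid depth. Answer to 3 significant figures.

4.35 m

A dh/dt = Q_in − 0.0337 √h. Steady state requires inflow = outflow:
Q_in = 0.0337 √h_ss ⇒ √h_ss = 0.0703/0.0337 = 2.0861.
h_ss = 2.0861² = 4.3516 m. (Since h₀ = 2.99 m < h_ss, the level will rise toward this value.)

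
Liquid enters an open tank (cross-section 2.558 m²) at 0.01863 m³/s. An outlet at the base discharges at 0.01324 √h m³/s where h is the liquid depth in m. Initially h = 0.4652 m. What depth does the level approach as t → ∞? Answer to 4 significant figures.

Level balance: A dh/dt = 0.01863 − 0.01324 √h. Setting dh/dt = 0:
Q_in = 0.01324 √h_ss ⇒ √h_ss = 0.01863/0.01324 = 1.40710.
h_ss = 1.40710² = 1.97993 m. (Since h₀ = 0.4652 m < h_ss, the level will rise toward this value.)

1.980 m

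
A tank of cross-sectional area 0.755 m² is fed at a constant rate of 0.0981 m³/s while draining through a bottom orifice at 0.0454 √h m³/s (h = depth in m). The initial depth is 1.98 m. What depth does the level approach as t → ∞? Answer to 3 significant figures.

A dh/dt = Q_in − 0.0454 √h. Steady state requires inflow = outflow:
Q_in = 0.0454 √h_ss ⇒ √h_ss = 0.0981/0.0454 = 2.1608.
h_ss = 2.1608² = 4.6690 m. (Since h₀ = 1.98 m < h_ss, the level will rise toward this value.)

4.67 m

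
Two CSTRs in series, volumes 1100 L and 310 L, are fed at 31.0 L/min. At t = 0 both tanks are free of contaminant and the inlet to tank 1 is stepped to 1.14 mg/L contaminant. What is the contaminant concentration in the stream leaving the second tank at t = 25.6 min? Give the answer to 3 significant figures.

0.403 mg/L

Species balance on tank i: dCᵢ/dt = (Cᵢ₋₁ − Cᵢ)/τᵢ with τᵢ = Vᵢ/Q.
τ₁ = 1100/31.0 = 35.484 min; τ₂ = 310/31.0 = 10.000 min.
Tank 1: C₁ = C_in(1 − e^(−t/τ₁)). Tank 2 (τ₁ ≠ τ₂): C₂ = C_in[1 − (τ₁ e^(−t/τ₁) − τ₂ e^(−t/τ₂))/(τ₁ − τ₂)].
At t = 25.6: e^(−t/τ₁) = 0.48604, e^(−t/τ₂) = 0.077305.
C₂ = 1.14·[1 − (35.484·0.48604 − 10.000·0.077305)/(25.484)] = 1.14·0.35356 = 0.40306 mg/L.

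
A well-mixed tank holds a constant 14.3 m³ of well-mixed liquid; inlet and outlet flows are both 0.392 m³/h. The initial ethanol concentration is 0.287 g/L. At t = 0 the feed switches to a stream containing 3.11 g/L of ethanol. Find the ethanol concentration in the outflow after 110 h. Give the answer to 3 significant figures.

Accumulation = in − out for the solute gives V dC/dt = Q(C_in − C).
Time constant τ = V/Q = 14.3/0.392 = 36.480 h.
C approaches C_in exponentially: C(t) = C_in + (C₀ − C_in) e^(−t/τ).
C(110) = 3.11 + (0.287 − 3.11)·e^(−110/36.480) = 3.11 + (-2.8230)·0.049027 = 2.9716 g/L.

2.97 g/L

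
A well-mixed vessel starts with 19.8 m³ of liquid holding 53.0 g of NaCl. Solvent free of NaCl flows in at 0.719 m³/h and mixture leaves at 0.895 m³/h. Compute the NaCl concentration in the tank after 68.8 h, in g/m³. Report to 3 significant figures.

0.0562 g/m³

Let m(t) be the amount of NaCl. Volume: V(t) = V₀ + (Q_in − Q_out) t = 19.8 − 0.17600 t; V(68.8) = 7.6912 m³.
Species balance (pure solvent in): dm/dt = −Q_out · m/V(t).
Separate: dm/m = −Q_out dt/V(t) ⇒ ln(m/m₀) = −(Q_out/(Q_in−Q_out)) ln(V/V₀).
m = m₀ (V₀/V)^(Q_out/(Q_in−Q_out)) = 53.0 × (19.8/7.6912)^(-5.0852) = 0.43243 g.
C = m/V = 0.43243/7.6912 = 0.056225 g/m³.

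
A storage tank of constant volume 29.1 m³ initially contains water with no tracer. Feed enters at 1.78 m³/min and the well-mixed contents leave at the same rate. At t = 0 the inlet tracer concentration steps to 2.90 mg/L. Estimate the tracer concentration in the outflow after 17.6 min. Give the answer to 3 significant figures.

1.91 mg/L

Unsteady species balance (constant V, well mixed): V dC/dt = Q(C_in − C).
Time constant τ = V/Q = 29.1/1.78 = 16.348 min.
C approaches C_in exponentially: C(t) = C_in + (C₀ − C_in) e^(−t/τ).
C(17.6) = 2.90 + (0 − 2.90)·e^(−17.6/16.348) = 2.90 + (-2.9000)·0.34076 = 1.9118 mg/L.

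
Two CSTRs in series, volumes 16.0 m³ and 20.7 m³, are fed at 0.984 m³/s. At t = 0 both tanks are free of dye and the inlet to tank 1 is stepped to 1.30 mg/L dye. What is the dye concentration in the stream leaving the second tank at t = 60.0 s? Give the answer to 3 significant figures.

Time constants: τᵢ = Vᵢ/Q for each well-mixed tank.
τ₁ = 16.0/0.984 = 16.260 s; τ₂ = 20.7/0.984 = 21.037 s.
Tank 1: C₁ = C_in(1 − e^(−t/τ₁)). Tank 2 (τ₁ ≠ τ₂): C₂ = C_in[1 − (τ₁ e^(−t/τ₁) − τ₂ e^(−t/τ₂))/(τ₁ − τ₂)].
At t = 60.0: e^(−t/τ₁) = 0.024972, e^(−t/τ₂) = 0.057719.
C₂ = 1.30·[1 − (16.260·0.024972 − 21.037·0.057719)/(-4.7764)] = 1.30·0.83080 = 1.0800 mg/L.

1.08 mg/L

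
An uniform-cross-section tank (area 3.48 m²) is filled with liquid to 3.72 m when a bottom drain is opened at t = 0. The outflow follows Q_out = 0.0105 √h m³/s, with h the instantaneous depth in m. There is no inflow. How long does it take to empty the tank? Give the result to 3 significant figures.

Volume balance on the tank: A dh/dt = −0.0105 √h.
Separate and integrate: 2(√h − √h₀) = −(0.0105/A) t.
Tank is empty when √h = 0: t_empty = 2A√h₀/0.0105.
t_empty = 2·3.48·√3.72/0.0105 = 6.9600·1.9287/0.0105 = 1278.5 s.

1280 s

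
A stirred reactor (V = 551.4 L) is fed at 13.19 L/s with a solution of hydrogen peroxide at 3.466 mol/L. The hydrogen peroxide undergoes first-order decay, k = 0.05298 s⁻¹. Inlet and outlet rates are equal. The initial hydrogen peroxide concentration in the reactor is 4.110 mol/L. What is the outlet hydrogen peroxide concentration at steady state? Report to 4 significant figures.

1.078 mol/L

Accumulation = in − out − consumed: V dC/dt = Q C_in − Q C − k V C.
Steady state (dC/dt = 0): C_ss = Q C_in/(Q + kV) = C_in/(1 + kV/Q).
C_ss = 13.19·3.466/(13.19 + 0.05298·551.4) = 45.7165/42.4032 = 1.07814 mol/L.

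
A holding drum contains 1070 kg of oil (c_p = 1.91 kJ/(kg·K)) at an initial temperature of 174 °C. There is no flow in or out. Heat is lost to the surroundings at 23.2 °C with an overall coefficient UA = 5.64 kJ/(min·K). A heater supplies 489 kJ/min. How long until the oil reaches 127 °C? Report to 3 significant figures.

Lumped-capacitance energy balance: M c_p dT/dt = UA(T_amb − T) + Q̇.
τ = M c_p/UA = 362.36 min; T_ss = T_amb + Q̇/UA = 23.2 + 489/5.64 = 109.90 °C.
T(t) = T_ss + (T₀ − T_ss)e^(−t/τ); set T = 127:
t = −τ ln[(T − T_ss)/(T₀ − T_ss)] = −362.36 · ln(0.26675) = 478.84 min.

479 min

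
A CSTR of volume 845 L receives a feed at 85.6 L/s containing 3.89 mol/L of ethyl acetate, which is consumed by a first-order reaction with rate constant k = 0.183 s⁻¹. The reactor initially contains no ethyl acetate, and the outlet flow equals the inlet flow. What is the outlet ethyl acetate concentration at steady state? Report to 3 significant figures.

Species balance: V dC/dt = Q C_in − Q C − k V C.
At steady state: 0 = Q C_in − (Q + kV) C_ss, so C_ss = Q C_in/(Q + kV).
C_ss = 85.6·3.89/(85.6 + 0.183·845) = 332.98/240.23 = 1.3861 mol/L.

1.39 mol/L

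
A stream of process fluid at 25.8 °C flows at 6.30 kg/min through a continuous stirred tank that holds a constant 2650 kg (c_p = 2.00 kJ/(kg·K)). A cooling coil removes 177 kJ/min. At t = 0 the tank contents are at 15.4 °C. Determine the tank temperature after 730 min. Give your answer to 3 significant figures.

12.4 °C

M c_p dT/dt = ṁ c_p (T_in − T) − Q̇.
Rearrange: dT/dt = (T_ss − T)/τ with τ = M/ṁ = 420.63 min and T_ss = T_in − Q̇/(ṁ c_p) = 11.752 °C.
T approaches T_ss exponentially: T(t) = T_ss + (T₀ − T_ss) e^(−t/τ).
T(730) = 11.752 + (3.6476)·e^(−730/420.63) = 11.752 + (3.6476)·0.17632 = 12.396 °C.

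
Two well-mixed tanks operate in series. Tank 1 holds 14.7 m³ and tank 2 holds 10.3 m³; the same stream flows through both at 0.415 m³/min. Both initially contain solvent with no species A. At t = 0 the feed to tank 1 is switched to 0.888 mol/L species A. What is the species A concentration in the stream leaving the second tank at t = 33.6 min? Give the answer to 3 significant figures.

Species balance on tank i: dCᵢ/dt = (Cᵢ₋₁ − Cᵢ)/τᵢ with τᵢ = Vᵢ/Q.
τ₁ = 14.7/0.415 = 35.422 min; τ₂ = 10.3/0.415 = 24.819 min.
Solving the cascade with C₁(0)=C₂(0)=0 gives C₂(t) = C_in[1 − (τ₁ e^(−t/τ₁) − τ₂ e^(−t/τ₂))/(τ₁ − τ₂)].
At t = 33.6: e^(−t/τ₁) = 0.38729, e^(−t/τ₂) = 0.25826.
C₂ = 0.888·[1 − (35.422·0.38729 − 24.819·0.25826)/(10.602)] = 0.888·0.31065 = 0.27586 mol/L.

0.276 mol/L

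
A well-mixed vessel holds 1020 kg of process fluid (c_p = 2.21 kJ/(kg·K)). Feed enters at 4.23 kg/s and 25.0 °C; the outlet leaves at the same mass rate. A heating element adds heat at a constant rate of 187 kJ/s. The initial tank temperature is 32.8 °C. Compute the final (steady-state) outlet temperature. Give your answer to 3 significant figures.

45.0 °C

Heat balance on the well-mixed liquid: M c_p dT/dt = ṁ c_p (T_in − T) + 187.
At steady state dT/dt = 0 ⇒ T_ss = T_in + Q̇/(ṁ c_p) = 25.0 + 187/(4.23·2.21) = 45.004 °C.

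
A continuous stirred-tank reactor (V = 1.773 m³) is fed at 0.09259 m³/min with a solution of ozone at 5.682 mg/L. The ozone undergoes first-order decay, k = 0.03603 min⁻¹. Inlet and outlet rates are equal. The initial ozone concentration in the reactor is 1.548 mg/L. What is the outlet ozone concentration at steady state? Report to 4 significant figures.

Accumulation = in − out − consumed: V dC/dt = Q C_in − Q C − k V C.
Steady state (dC/dt = 0): C_ss = Q C_in/(Q + kV) = C_in/(1 + kV/Q).
C_ss = 0.09259·5.682/(0.09259 + 0.03603·1.773) = 0.526096/0.156471 = 3.36226 mg/L.

3.362 mg/L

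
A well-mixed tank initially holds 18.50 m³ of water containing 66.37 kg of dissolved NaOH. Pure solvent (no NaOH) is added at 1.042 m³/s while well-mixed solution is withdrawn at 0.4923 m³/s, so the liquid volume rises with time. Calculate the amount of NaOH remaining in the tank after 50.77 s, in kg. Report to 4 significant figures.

29.12 kg

Total volume: dV/dt = Q_in − Q_out = 0.549700 m³/s, so V(t) = 18.50 + 0.549700 t and V(50.77) = 46.4083 m³.
Species balance (pure solvent in): dm/dt = −Q_out · m/V(t).
dm/m = −Q_out dt/(V₀ + 0.549700 t); integrating gives ln(m/m₀) = −(Q_out/(Q_in−Q_out)) ln(V/V₀).
m = m₀ (V₀/V)^(Q_out/(Q_in−Q_out)) = 66.37 × (18.50/46.4083)^(0.895579) = 29.1243 kg.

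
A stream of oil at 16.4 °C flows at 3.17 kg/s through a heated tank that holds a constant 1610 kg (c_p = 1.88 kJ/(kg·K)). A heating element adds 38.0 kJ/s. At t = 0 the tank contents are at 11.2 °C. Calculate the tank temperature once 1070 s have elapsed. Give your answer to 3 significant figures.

21.4 °C

M c_p dT/dt = ṁ c_p (T_in − T) + Q̇.
Rearrange: dT/dt = (T_ss − T)/τ with τ = M/ṁ = 507.89 s and T_ss = T_in + Q̇/(ṁ c_p) = 22.776 °C.
Solution: T(t) = T_ss + (T₀ − T_ss) e^(−t/τ).
T(1070) = 22.776 + (-11.576)·e^(−1070/507.89) = 22.776 + (-11.576)·0.12163 = 21.368 °C.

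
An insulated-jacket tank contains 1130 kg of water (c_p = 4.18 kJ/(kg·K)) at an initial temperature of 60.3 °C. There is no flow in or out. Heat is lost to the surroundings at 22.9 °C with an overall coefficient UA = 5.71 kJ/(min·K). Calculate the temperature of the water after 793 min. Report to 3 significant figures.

Lumped-capacitance energy balance: M c_p dT/dt = UA(T_amb − T).
dT/dt = (T_ss − T)/τ with T_ss = T_amb = 22.900 °C, τ = M c_p/UA = 1130·4.18/5.71 = 827.22 min.
T approaches T_ss exponentially: T(t) = T_ss + (T₀ − T_ss) e^(−t/τ).
T(793) = 22.900 + (37.400)·0.38341 = 37.240 °C.

37.2 °C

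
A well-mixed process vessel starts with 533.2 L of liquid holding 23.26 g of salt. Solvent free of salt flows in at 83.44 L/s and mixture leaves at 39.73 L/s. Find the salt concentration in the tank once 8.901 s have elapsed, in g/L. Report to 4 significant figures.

0.01533 g/L

Let m(t) be the amount of salt. Volume: V(t) = V₀ + (Q_in − Q_out) t = 533.2 + 43.7100 t; V(8.901) = 922.263 L.
No salt enters, so dm/dt = −Q_out · (m/V).
Separate: dm/m = −Q_out dt/V(t) ⇒ ln(m/m₀) = −(Q_out/(Q_in−Q_out)) ln(V/V₀).
m = m₀ (V₀/V)^(Q_out/(Q_in−Q_out)) = 23.26 × (533.2/922.263)^(0.908945) = 14.1356 g.
C = m/V = 14.1356/922.263 = 0.0153270 g/L.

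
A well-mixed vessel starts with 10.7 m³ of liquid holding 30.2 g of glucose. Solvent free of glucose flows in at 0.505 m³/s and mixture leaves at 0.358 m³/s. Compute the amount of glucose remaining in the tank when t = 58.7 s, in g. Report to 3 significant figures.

7.15 g

Total volume: dV/dt = Q_in − Q_out = 0.14700 m³/s, so V(t) = 10.7 + 0.14700 t and V(58.7) = 19.329 m³.
Solute balance: dm/dt = 0 − Q_out C = −Q_out m/V(t).
Separate: dm/m = −Q_out dt/V(t) ⇒ ln(m/m₀) = −(Q_out/(Q_in−Q_out)) ln(V/V₀).
m = m₀ (V₀/V)^(Q_out/(Q_in−Q_out)) = 30.2 × (10.7/19.329)^(2.4354) = 7.1540 g.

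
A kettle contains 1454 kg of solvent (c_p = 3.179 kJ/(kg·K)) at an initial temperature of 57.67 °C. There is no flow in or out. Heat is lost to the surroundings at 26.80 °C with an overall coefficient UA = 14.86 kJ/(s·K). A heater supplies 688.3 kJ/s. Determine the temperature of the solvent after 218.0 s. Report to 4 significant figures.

65.45 °C

M c_p dT/dt = −UA(T − T_amb) + Q̇.
dT/dt = (T_ss − T)/τ with T_ss = T_amb + Q̇/UA = 26.80 + 688.3/14.86 = 73.1190 °C, τ = M c_p/UA = 1454·3.179/14.86 = 311.054 s.
Solution: T(t) = T_ss + (T₀ − T_ss) e^(−t/τ).
T(218.0) = 73.1190 + (-15.4490)·0.496167 = 65.4537 °C.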